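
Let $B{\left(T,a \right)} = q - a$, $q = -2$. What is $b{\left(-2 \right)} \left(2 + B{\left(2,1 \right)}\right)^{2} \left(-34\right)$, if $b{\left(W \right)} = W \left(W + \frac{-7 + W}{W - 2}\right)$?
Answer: $17$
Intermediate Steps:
$B{\left(T,a \right)} = -2 - a$
$b{\left(W \right)} = W \left(W + \frac{-7 + W}{-2 + W}\right)$
$b{\left(-2 \right)} \left(2 + B{\left(2,1 \right)}\right)^{2} \left(-34\right) = - \frac{2 \left(-7 + \left(-2\right)^{2} - -2\right)}{-2 - 2} \left(2 - 3\right)^{2} \left(-34\right) = - \frac{2 \left(-7 + 4 + 2\right)}{-4} \left(2 - 3\right)^{2} \left(-34\right) = \left(-2\right) \left(- \frac{1}{4}\right) \left(-1\right) \left(2 - 3\right)^{2} \left(-34\right) = - \frac{\left(-1\right)^{2}}{2} \left(-34\right) = \left(- \frac{1}{2}\right) 1 \left(-34\right) = \left(- \frac{1}{2}\right) \left(-34\right) = 17$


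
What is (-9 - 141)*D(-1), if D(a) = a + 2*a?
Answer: 450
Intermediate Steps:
D(a) = 3*a
(-9 - 141)*D(-1) = (-9 - 141)*(3*(-1)) = -150*(-3) = 450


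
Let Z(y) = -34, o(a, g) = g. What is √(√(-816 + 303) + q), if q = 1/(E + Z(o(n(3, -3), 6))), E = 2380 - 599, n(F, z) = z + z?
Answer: √(1747 + 9156027*I*√57)/1747 ≈ 3.3653 + 3.3652*I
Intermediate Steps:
n(F, z) = 2*z
E = 1781
q = 1/1747 (q = 1/(1781 - 34) = 1/1747 ≈ 0.00057241)
√(√(-816 + 303) + q) = √(√(-816 + 303) + 1/1747) = √(√(-513) + 1/1747) = √(3*I*√57 + 1/1747) = √(1/1747 + 3*I*√57)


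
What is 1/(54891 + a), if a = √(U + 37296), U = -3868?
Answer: 54891/3012988453 - 2*√8357/3012988453 ≈ 1.8157e-5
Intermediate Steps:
a = 2*√8357 (a = √(-3868 + 37296) = √33428 = 2*√8357 ≈ 182.83)
1/(54891 + a) = 1/(54891 + 2*√8357)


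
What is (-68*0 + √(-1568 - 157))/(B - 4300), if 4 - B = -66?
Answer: -I*√69/846 ≈ -0.0098187*I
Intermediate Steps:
B = 70 (B = 4 - 1*(-66) = 4 + 66 = 70)
(-68*0 + √(-1568 - 157))/(B - 4300) = (-68*0 + √(-1568 - 157))/(70 - 4300) = (0 + √(-1725))/(-4230) = (0 + 5*I*√69)*(-1/4230) = (5*I*√69)*(-1/4230) = -I*√69/846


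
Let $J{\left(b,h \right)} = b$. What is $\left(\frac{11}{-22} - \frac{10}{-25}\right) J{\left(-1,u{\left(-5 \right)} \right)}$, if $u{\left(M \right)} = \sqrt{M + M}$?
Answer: $\frac{1}{10} \approx 0.1$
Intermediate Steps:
$u{\left(M \right)} = \sqrt{2} \sqrt{M}$ ($u{\left(M \right)} = \sqrt{2 M} = \sqrt{2} \sqrt{M}$)
$\left(\frac{11}{-22} - \frac{10}{-25}\right) J{\left(-1,u{\left(-5 \right)} \right)} = \left(\frac{11}{-22} - \frac{10}{-25}\right) \left(-1\right) = \left(11 \left(- \frac{1}{22}\right) - - \frac{2}{5}\right) \left(-1\right) = \left(- \frac{1}{2} + \frac{2}{5}\right) \left(-1\right) = \left(- \frac{1}{10}\right) \left(-1\right) = \frac{1}{10}$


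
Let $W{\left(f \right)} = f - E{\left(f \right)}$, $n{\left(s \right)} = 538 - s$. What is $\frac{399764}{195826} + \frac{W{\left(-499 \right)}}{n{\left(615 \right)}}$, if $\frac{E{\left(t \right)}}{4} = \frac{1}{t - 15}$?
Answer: $\frac{16511925931}{1937600357} \approx 8.5218$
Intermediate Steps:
$E{\left(t \right)} = \frac{4}{-15 + t}$ ($E{\left(t \right)} = \frac{4}{t - 15} = \frac{4}{-15 + t}$)
$W{\left(f \right)} = f - \frac{4}{-15 + f}$
$\frac{399764}{195826} + \frac{W{\left(-499 \right)}}{n{\left(615 \right)}} = \frac{399764}{195826} + \frac{\frac{1}{-15 - 499} \left(-4 - 499 \left(-15 - 499\right)\right)}{538 - 615} = 399764 \cdot \frac{1}{195826} + \frac{\frac{1}{-514} \left(-4 - -256486\right)}{538 - 615} = \frac{199882}{97913} + \frac{\left(- \frac{1}{514}\right) \left(-4 + 256486\right)}{-77} = \frac{199882}{97913} + \left(- \frac{1}{514}\right) 256482 \left(- \frac{1}{77}\right) = \frac{199882}{97913} - - \frac{128241}{19789} = \frac{199882}{97913} + \frac{128241}{19789} = \frac{16511925931}{1937600357}$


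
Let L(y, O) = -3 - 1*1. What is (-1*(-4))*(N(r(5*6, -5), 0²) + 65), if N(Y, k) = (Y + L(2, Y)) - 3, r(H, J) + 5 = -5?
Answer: 192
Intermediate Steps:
L(y, O) = -4 (L(y, O) = -3 - 1 = -4)
r(H, J) = -10 (r(H, J) = -5 - 5 = -10)
N(Y, k) = -7 + Y (N(Y, k) = (Y - 4) - 3 = (-4 + Y) - 3 = -7 + Y)
(-1*(-4))*(N(r(5*6, -5), 0²) + 65) = (-1*(-4))*((-7 - 10) + 65) = 4*(-17 + 65) = 4*48 = 192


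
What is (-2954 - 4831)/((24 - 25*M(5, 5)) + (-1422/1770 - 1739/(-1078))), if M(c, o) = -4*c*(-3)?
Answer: 2475707850/469125241 ≈ 5.2773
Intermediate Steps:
M(c, o) = 12*c
(-2954 - 4831)/((24 - 25*M(5, 5)) + (-1422/1770 - 1739/(-1078))) = (-2954 - 4831)/((24 - 300*5) + (-1422/1770 - 1739/(-1078))) = -7785/((24 - 25*60) + (-1422*1/1770 - 1739*(-1/1078))) = -7785/((24 - 1500) + (-237/295 + 1739/1078)) = -7785/(-1476 + 257519/318010) = -7785/(-469125241/318010) = -7785*(-318010/469125241) = 2475707850/469125241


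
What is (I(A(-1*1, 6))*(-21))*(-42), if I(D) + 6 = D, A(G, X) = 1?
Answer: -4410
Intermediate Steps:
I(D) = -6 + D
(I(A(-1*1, 6))*(-21))*(-42) = ((-6 + 1)*(-21))*(-42) = -5*(-21)*(-42) = 105*(-42) = -4410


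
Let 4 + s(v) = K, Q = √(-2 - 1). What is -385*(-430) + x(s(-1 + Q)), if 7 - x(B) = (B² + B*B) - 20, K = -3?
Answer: 165479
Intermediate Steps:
Q = I*√3 (Q = √(-3) = I*√3 ≈ 1.732*I)
s(v) = -7 (s(v) = -4 - 3 = -7)
x(B) = 27 - 2*B² (x(B) = 7 - ((B² + B*B) - 20) = 7 - ((B² + B²) - 20) = 7 - (2*B² - 20) = 7 - (-20 + 2*B²) = 7 + (20 - 2*B²) = 27 - 2*B²)
-385*(-430) + x(s(-1 + Q)) = -385*(-430) + (27 - 2*(-7)²) = 165550 + (27 - 2*49) = 165550 + (27 - 98) = 165550 - 71 = 165479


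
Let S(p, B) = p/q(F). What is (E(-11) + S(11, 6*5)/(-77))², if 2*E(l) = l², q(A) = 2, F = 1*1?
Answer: 178929/49 ≈ 3651.6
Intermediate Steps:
F = 1
E(l) = l²/2
S(p, B) = p/2
(E(-11) + S(11, 6*5)/(-77))² = ((½)*(-11)² + ((½)*11)/(-77))² = ((½)*121 + (11/2)*(-1/77))² = (121/2 - 1/14)² = (423/7)² = 178929/49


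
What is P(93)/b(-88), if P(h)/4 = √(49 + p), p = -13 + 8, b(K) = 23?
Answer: 8*√11/23 ≈ 1.1536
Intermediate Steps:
p = -5
P(h) = 8*√11 (P(h) = 4*√(49 - 5) = 4*√44 = 4*(2*√11) = 8*√11)
P(93)/b(-88) = (8*√11)/23 = (8*√11)*(1/23) = 8*√11/23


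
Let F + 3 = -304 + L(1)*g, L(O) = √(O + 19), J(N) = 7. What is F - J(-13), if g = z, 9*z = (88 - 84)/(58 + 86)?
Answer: -314 + √5/162 ≈ -313.99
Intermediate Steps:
z = 1/324 (z = ((88 - 84)/(58 + 86))/9 = (4/144)/9 = (4*(1/144))/9 = (⅑)*(1/36) = 1/324 ≈ 0.0030864)
g = 1/324 ≈ 0.0030864
L(O) = √(19 + O)
F = -307 + √5/162 (F = -3 + (-304 + √(19 + 1)*(1/324)) = -3 + (-304 + √20*(1/324)) = -3 + (-304 + (2*√5)*(1/324)) = -3 + (-304 + √5/162) = -307 + √5/162 ≈ -306.99)
F - J(-13) = (-307 + √5/162) - 1*7 = (-307 + √5/162) - 7 = -314 + √5/162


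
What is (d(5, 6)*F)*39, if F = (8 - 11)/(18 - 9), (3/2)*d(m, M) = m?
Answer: -130/3 ≈ -43.333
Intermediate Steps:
d(m, M) = 2*m/3
F = -⅓ (F = -3/9 = -3*⅑ = -⅓ ≈ -0.33333)
(d(5, 6)*F)*39 = (((⅔)*5)*(-⅓))*39 = ((10/3)*(-⅓))*39 = -10/9*39 = -130/3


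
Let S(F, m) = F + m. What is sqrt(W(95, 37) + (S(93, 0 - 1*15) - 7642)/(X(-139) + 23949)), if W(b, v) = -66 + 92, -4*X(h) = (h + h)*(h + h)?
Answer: sqrt(32616987)/1157 ≈ 4.9361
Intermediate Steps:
X(h) = -h**2 (X(h) = -(h + h)*(h + h)/4 = -2*h*2*h/4 = -h**2)
W(b, v) = 26
sqrt(W(95, 37) + (S(93, 0 - 1*15) - 7642)/(X(-139) + 23949)) = sqrt(26 + ((93 + (0 - 1*15)) - 7642)/(-1*(-139)**2 + 23949)) = sqrt(26 + ((93 + (0 - 15)) - 7642)/(-1*19321 + 23949)) = sqrt(26 + ((93 - 15) - 7642)/(-19321 + 23949)) = sqrt(26 + (78 - 7642)/4628) = sqrt(26 - 7564*1/4628) = sqrt(26 - 1891/1157) = sqrt(28191/1157) = sqrt(32616987)/1157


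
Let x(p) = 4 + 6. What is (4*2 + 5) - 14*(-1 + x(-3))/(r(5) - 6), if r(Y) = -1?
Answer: 31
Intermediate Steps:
x(p) = 10
(4*2 + 5) - 14*(-1 + x(-3))/(r(5) - 6) = (4*2 + 5) - 14*(-1 + 10)/(-1 - 6) = (8 + 5) - 126/(-7) = 13 - 126*(-1)/7 = 13 - 14*(-9/7) = 13 + 18 = 31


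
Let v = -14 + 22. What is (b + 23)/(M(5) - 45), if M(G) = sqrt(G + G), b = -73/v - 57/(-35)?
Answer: -39069/112840 - 4341*sqrt(10)/564200 ≈ -0.37056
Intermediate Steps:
v = 8
b = -2099/280 (b = -73/8 - 57/(-35) = -73*1/8 - 57*(-1/35) = -73/8 + 57/35 = -2099/280 ≈ -7.4964)
M(G) = sqrt(2)*sqrt(G) (M(G) = sqrt(2*G) = sqrt(2)*sqrt(G))
(b + 23)/(M(5) - 45) = (-2099/280 + 23)/(sqrt(2)*sqrt(5) - 45) = 4341/(280*(sqrt(10) - 45)) = 4341/(280*(-45 + sqrt(10)))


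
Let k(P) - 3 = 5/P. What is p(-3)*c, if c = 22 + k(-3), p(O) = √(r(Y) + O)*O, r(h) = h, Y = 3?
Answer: 0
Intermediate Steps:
k(P) = 3 + 5/P
p(O) = O*√(3 + O) (p(O) = √(3 + O)*O = O*√(3 + O))
c = 70/3 (c = 22 + (3 + 5/(-3)) = 22 + (3 + 5*(-⅓)) = 22 + (3 - 5/3) = 22 + 4/3 = 70/3 ≈ 23.333)
p(-3)*c = -3*√(3 - 3)*(70/3) = -3*√0*(70/3) = -3*0*(70/3) = 0*(70/3) = 0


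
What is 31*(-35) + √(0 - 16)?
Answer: -1085 + 4*I ≈ -1085.0 + 4.0*I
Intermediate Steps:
31*(-35) + √(0 - 16) = -1085 + √(-16) = -1085 + 4*I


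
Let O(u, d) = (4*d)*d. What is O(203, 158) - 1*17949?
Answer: 81907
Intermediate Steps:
O(u, d) = 4*d²
O(203, 158) - 1*17949 = 4*158² - 1*17949 = 4*24964 - 17949 = 99856 - 17949 = 81907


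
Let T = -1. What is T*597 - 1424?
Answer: -2021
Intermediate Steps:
T*597 - 1424 = -1*597 - 1424 = -597 - 1424 = -2021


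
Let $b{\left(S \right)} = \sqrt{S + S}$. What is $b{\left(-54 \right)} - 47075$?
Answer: $-47075 + 6 i \sqrt{3} \approx -47075.0 + 10.392 i$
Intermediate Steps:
$b{\left(S \right)} = \sqrt{2} \sqrt{S}$ ($b{\left(S \right)} = \sqrt{2 S} = \sqrt{2} \sqrt{S}$)
$b{\left(-54 \right)} - 47075 = \sqrt{2} \sqrt{-54} - 47075 = \sqrt{2} \cdot 3 i \sqrt{6} - 47075 = 6 i \sqrt{3} - 47075 = -47075 + 6 i \sqrt{3}$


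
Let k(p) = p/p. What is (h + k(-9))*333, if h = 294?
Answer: 98235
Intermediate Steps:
k(p) = 1
(h + k(-9))*333 = (294 + 1)*333 = 295*333 = 98235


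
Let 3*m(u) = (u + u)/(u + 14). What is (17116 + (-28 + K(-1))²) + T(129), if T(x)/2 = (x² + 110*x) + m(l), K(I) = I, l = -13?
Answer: 238805/3 ≈ 79602.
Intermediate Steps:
m(u) = 2*u/(3*(14 + u)) (m(u) = ((u + u)/(u + 14))/3 = ((2*u)/(14 + u))/3 = (2*u/(14 + u))/3 = 2*u/(3*(14 + u)))
T(x) = -52/3 + 2*x² + 220*x (T(x) = 2*((x² + 110*x) + (⅔)*(-13)/(14 - 13)) = 2*((x² + 110*x) + (⅔)*(-13)/1) = 2*((x² + 110*x) + (⅔)*(-13)*1) = 2*((x² + 110*x) - 26/3) = 2*(-26/3 + x² + 110*x) = -52/3 + 2*x² + 220*x)
(17116 + (-28 + K(-1))²) + T(129) = (17116 + (-28 - 1)²) + (-52/3 + 2*129² + 220*129) = (17116 + (-29)²) + (-52/3 + 2*16641 + 28380) = (17116 + 841) + (-52/3 + 33282 + 28380) = 17957 + 184934/3 = 238805/3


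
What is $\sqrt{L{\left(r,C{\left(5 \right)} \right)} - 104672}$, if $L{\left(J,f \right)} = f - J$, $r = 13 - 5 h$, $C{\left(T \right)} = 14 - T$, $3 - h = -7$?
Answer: $i \sqrt{104626} \approx 323.46 i$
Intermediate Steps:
$h = 10$ ($h = 3 - -7 = 3 + 7 = 10$)
$r = -37$ ($r = 13 - 50 = -37$)
$\sqrt{L{\left(r,C{\left(5 \right)} \right)} - 104672} = \sqrt{\left(\left(14 - 5\right) - -37\right) - 104672} = \sqrt{\left(\left(14 - 5\right) + 37\right) - 104672} = \sqrt{\left(9 + 37\right) - 104672} = \sqrt{46 - 104672} = \sqrt{-104626} = i \sqrt{104626}$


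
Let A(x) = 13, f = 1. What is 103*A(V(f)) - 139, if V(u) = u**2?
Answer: 1200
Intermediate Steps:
103*A(V(f)) - 139 = 103*13 - 139 = 1339 - 139 = 1200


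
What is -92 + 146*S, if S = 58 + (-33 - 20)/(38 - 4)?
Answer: 138523/17 ≈ 8148.4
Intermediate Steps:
S = 1919/34 (S = 58 - 53/34 = 1919/34 ≈ 56.441)
-92 + 146*S = -92 + 146*(1919/34) = -92 + 140087/17 = 138523/17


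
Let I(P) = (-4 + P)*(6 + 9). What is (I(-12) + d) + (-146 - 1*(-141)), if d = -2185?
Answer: -2430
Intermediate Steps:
I(P) = -60 + 15*P (I(P) = (-4 + P)*15 = -60 + 15*P)
(I(-12) + d) + (-146 - 1*(-141)) = ((-60 + 15*(-12)) - 2185) + (-146 - 1*(-141)) = ((-60 - 180) - 2185) + (-146 + 141) = (-240 - 2185) - 5 = -2425 - 5 = -2430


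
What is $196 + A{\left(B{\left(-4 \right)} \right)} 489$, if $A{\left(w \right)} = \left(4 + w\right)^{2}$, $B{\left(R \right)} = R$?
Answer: $196$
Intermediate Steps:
$196 + A{\left(B{\left(-4 \right)} \right)} 489 = 196 + \left(4 - 4\right)^{2} \cdot 489 = 196 + 0^{2} \cdot 489 = 196 + 0 \cdot 489 = 196 + 0 = 196$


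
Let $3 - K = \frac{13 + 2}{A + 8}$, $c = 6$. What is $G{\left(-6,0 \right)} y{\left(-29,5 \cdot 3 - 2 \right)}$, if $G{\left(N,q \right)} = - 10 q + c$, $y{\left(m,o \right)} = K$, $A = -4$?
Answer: $- \frac{9}{2} \approx -4.5$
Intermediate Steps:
$K = - \frac{3}{4}$ ($K = 3 - \frac{13 + 2}{-4 + 8} = 3 - \frac{15}{4} = - \frac{3}{4} \approx -0.75$)
$y{\left(m,o \right)} = - \frac{3}{4}$
$G{\left(N,q \right)} = 6 - 10 q$ ($G{\left(N,q \right)} = - 10 q + 6 = 6 - 10 q$)
$G{\left(-6,0 \right)} y{\left(-29,5 \cdot 3 - 2 \right)} = \left(6 - 0\right) \left(- \frac{3}{4}\right) = \left(6 + 0\right) \left(- \frac{3}{4}\right) = 6 \left(- \frac{3}{4}\right) = - \frac{9}{2}$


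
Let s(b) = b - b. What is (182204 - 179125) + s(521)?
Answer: 3079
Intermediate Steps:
s(b) = 0
(182204 - 179125) + s(521) = (182204 - 179125) + 0 = 3079 + 0 = 3079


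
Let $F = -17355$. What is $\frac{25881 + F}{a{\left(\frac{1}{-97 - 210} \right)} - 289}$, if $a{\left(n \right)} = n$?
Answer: $- \frac{1308741}{44362} \approx -29.501$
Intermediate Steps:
$\frac{25881 + F}{a{\left(\frac{1}{-97 - 210} \right)} - 289} = \frac{25881 - 17355}{\frac{1}{-97 - 210} - 289} = \frac{8526}{\frac{1}{-307} - 289} = \frac{8526}{- \frac{1}{307} - 289} = \frac{8526}{- \frac{88724}{307}} = 8526 \left(- \frac{307}{88724}\right) = - \frac{1308741}{44362}$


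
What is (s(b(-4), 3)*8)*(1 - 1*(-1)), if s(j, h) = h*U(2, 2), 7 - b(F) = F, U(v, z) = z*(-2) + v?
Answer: -96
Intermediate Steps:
U(v, z) = v - 2*z (U(v, z) = -2*z + v = v - 2*z)
b(F) = 7 - F
s(j, h) = -2*h (s(j, h) = h*(2 - 2*2) = h*(2 - 4) = h*(-2) = -2*h)
(s(b(-4), 3)*8)*(1 - 1*(-1)) = (-2*3*8)*(1 - 1*(-1)) = (-6*8)*(1 + 1) = -48*2 = -96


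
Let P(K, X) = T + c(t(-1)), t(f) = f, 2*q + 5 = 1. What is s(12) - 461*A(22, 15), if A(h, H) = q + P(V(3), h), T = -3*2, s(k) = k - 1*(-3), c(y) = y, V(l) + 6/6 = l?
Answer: 4164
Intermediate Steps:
q = -2 (q = -5/2 + (1/2)*1 = -5/2 + 1/2 = -2)
V(l) = -1 + l
s(k) = 3 + k (s(k) = k + 3 = 3 + k)
T = -6
P(K, X) = -7 (P(K, X) = -6 - 1 = -7)
A(h, H) = -9 (A(h, H) = -2 - 7 = -9)
s(12) - 461*A(22, 15) = (3 + 12) - 461*(-9) = 15 + 4149 = 4164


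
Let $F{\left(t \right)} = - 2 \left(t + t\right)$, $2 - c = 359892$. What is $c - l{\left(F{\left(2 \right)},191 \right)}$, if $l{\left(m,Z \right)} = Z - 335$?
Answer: $-359746$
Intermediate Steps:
$c = -359890$ ($c = 2 - 359892 = -359890$)
$F{\left(t \right)} = - 4 t$ ($F{\left(t \right)} = - 2 \cdot 2 t = - 4 t$)
$l{\left(m,Z \right)} = -335 + Z$
$c - l{\left(F{\left(2 \right)},191 \right)} = -359890 - \left(-335 + 191\right) = -359890 - -144 = -359890 + 144 = -359746$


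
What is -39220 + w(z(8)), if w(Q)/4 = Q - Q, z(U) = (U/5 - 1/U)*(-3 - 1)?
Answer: -39220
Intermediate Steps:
z(U) = 4/U - 4*U/5 (z(U) = (U*(1/5) - 1/U)*(-4) = (U/5 - 1/U)*(-4) = (-1/U + U/5)*(-4) = 4/U - 4*U/5)
w(Q) = 0 (w(Q) = 4*(Q - Q) = 4*0 = 0)
-39220 + w(z(8)) = -39220 + 0 = -39220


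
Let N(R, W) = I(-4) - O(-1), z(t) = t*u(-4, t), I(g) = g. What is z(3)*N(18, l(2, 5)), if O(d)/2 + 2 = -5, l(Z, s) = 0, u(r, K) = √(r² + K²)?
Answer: 150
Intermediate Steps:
u(r, K) = √(K² + r²)
O(d) = -14 (O(d) = -4 + 2*(-5) = -4 - 10 = -14)
z(t) = t*√(16 + t²) (z(t) = t*√(t² + (-4)²) = t*√(t² + 16) = t*√(16 + t²))
N(R, W) = 10 (N(R, W) = -4 - 1*(-14) = -4 + 14 = 10)
z(3)*N(18, l(2, 5)) = (3*√(16 + 3²))*10 = (3*√(16 + 9))*10 = (3*√25)*10 = (3*5)*10 = 15*10 = 150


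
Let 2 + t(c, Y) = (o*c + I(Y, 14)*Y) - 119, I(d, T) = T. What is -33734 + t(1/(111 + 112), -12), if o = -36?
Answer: -7587165/223 ≈ -34023.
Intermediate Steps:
t(c, Y) = -121 - 36*c + 14*Y (t(c, Y) = -2 + ((-36*c + 14*Y) - 119) = -2 + (-119 - 36*c + 14*Y) = -121 - 36*c + 14*Y)
-33734 + t(1/(111 + 112), -12) = -33734 + (-121 - 36/(111 + 112) + 14*(-12)) = -33734 + (-121 - 36/223 - 168) = -33734 - 64483/223 = -7587165/223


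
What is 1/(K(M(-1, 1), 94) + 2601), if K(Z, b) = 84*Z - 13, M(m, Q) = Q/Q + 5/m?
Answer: 1/2252 ≈ 0.00044405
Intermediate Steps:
M(m, Q) = 1 + 5/m
K(Z, b) = -13 + 84*Z
1/(K(M(-1, 1), 94) + 2601) = 1/((-13 + 84*((5 - 1)/(-1))) + 2601) = 1/((-13 + 84*(-1*4)) + 2601) = 1/((-13 + 84*(-4)) + 2601) = 1/((-13 - 336) + 2601) = 1/(-349 + 2601) = 1/2252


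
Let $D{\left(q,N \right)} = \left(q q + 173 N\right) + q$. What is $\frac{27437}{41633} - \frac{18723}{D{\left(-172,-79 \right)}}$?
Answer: $- \frac{347499094}{655511585} \approx -0.53012$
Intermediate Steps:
$D{\left(q,N \right)} = q + q^{2} + 173 N$ ($D{\left(q,N \right)} = \left(q^{2} + 173 N\right) + q = q + q^{2} + 173 N$)
$\frac{27437}{41633} - \frac{18723}{D{\left(-172,-79 \right)}} = \frac{27437}{41633} - \frac{18723}{-172 + \left(-172\right)^{2} + 173 \left(-79\right)} = 27437 \cdot \frac{1}{41633} - \frac{18723}{-172 + 29584 - 13667} = \frac{27437}{41633} - \frac{18723}{15745} = - \frac{347499094}{655511585}$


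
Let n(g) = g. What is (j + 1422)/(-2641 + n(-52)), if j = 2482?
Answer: -3904/2693 ≈ -1.4497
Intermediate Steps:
(j + 1422)/(-2641 + n(-52)) = (2482 + 1422)/(-2641 - 52) = 3904/(-2693) = 3904*(-1/2693) = -3904/2693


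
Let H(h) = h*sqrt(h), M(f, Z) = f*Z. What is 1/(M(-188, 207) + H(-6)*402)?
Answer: I/(36*(-1081*I + 67*sqrt(6))) ≈ -2.5117e-5 + 3.8133e-6*I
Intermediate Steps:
M(f, Z) = Z*f
H(h) = h**(3/2)
1/(M(-188, 207) + H(-6)*402) = 1/(207*(-188) + (-6)**(3/2)*402) = 1/(-38916 - 6*I*sqrt(6)*402) = 1/(-38916 - 2412*I*sqrt(6))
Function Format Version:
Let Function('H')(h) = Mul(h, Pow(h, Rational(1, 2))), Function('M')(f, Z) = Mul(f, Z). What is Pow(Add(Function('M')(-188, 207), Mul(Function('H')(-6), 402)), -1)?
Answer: Mul(Rational(1, 36), I, Pow(Add(Mul(-1081, I), Mul(67, Pow(6, Rational(1, 2)))), -1)) ≈ Add(-2.5117e-5, Mul(3.8133e-6, I))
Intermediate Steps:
Function('M')(f, Z) = Mul(Z, f)
Function('H')(h) = Pow(h, Rational(3, 2))
Pow(Add(Function('M')(-188, 207), Mul(Function('H')(-6), 402)), -1) = Pow(Add(Mul(207, -188), Mul(Pow(-6, Rational(3, 2)), 402)), -1) = Pow(Add(-38916, Mul(Mul(-6, I, Pow(6, Rational(1, 2))), 402)), -1) = Pow(Add(-38916, Mul(-2412, I, Pow(6, Rational(1, 2)))), -1)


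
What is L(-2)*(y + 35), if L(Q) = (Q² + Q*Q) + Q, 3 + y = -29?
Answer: 18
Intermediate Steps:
y = -32 (y = -3 - 29 = -32)
L(Q) = Q + 2*Q² (L(Q) = (Q² + Q²) + Q = 2*Q² + Q = Q + 2*Q²)
L(-2)*(y + 35) = (-2*(1 + 2*(-2)))*(-32 + 35) = -2*(1 - 4)*3 = -2*(-3)*3 = 6*3 = 18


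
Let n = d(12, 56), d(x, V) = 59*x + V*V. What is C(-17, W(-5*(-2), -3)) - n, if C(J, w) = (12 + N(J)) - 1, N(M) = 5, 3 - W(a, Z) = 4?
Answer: -3828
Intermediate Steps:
W(a, Z) = -1 (W(a, Z) = 3 - 1*4 = 3 - 4 = -1)
d(x, V) = V² + 59*x (d(x, V) = 59*x + V² = V² + 59*x)
C(J, w) = 16 (C(J, w) = (12 + 5) - 1 = 17 - 1 = 16)
n = 3844 (n = 56² + 59*12 = 3136 + 708 = 3844)
C(-17, W(-5*(-2), -3)) - n = 16 - 1*3844 = 16 - 3844 = -3828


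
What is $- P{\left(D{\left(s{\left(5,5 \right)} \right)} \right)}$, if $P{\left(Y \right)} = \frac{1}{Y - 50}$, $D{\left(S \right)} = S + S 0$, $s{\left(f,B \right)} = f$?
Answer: $\frac{1}{45} \approx 0.022222$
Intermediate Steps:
$D{\left(S \right)} = S$ ($D{\left(S \right)} = S + 0 = S$)
$P{\left(Y \right)} = \frac{1}{-50 + Y}$
$- P{\left(D{\left(s{\left(5,5 \right)} \right)} \right)} = - \frac{1}{-50 + 5} = - \frac{1}{-45} = \left(-1\right) \left(- \frac{1}{45}\right) = \frac{1}{45}$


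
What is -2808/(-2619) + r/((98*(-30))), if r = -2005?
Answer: 100049/57036 ≈ 1.7541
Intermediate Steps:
-2808/(-2619) + r/((98*(-30))) = -2808/(-2619) - 2005/(98*(-30)) = -2808*(-1/2619) - 2005/(-2940) = 104/97 - 2005*(-1/2940) = 104/97 + 401/588 = 100049/57036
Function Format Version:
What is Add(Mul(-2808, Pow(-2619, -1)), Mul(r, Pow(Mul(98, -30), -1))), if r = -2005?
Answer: Rational(100049, 57036) ≈ 1.7541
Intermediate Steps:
Add(Mul(-2808, Pow(-2619, -1)), Mul(r, Pow(Mul(98, -30), -1))) = Add(Mul(-2808, Pow(-2619, -1)), Mul(-2005, Pow(Mul(98, -30), -1))) = Add(Mul(-2808, Rational(-1, 2619)), Mul(-2005, Pow(-2940, -1))) = Add(Rational(104, 97), Mul(-2005, Rational(-1, 2940))) = Add(Rational(104, 97), Rational(401, 588)) = Rational(100049, 57036)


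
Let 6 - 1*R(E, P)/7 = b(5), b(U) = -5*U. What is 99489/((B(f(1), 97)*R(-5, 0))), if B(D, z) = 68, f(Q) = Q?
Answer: 99489/14756 ≈ 6.7423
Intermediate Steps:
R(E, P) = 217 (R(E, P) = 42 - (-35)*5 = 42 - 7*(-25) = 42 + 175 = 217)
99489/((B(f(1), 97)*R(-5, 0))) = 99489/((68*217)) = 99489/14756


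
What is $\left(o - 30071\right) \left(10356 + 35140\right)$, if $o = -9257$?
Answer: $-1789266688$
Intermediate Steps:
$\left(o - 30071\right) \left(10356 + 35140\right) = \left(-9257 - 30071\right) \left(10356 + 35140\right) = \left(-39328\right) 45496 = -1789266688$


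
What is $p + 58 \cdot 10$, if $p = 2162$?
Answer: $2742$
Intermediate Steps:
$p + 58 \cdot 10 = 2162 + 58 \cdot 10 = 2162 + 580 = 2742$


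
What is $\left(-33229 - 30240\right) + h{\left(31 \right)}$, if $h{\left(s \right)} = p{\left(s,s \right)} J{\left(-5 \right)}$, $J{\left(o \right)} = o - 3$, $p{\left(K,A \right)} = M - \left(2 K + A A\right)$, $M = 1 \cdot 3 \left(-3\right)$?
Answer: $-55213$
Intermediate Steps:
$M = -9$ ($M = 3 \left(-3\right) = -9$)
$p{\left(K,A \right)} = -9 - A^{2} - 2 K$ ($p{\left(K,A \right)} = -9 - \left(2 K + A A\right) = -9 - \left(2 K + A^{2}\right) = -9 - \left(A^{2} + 2 K\right) = -9 - A^{2} - 2 K$)
$J{\left(o \right)} = -3 + o$ ($J{\left(o \right)} = o - 3 = -3 + o$)
$h{\left(s \right)} = 72 + 8 s^{2} + 16 s$ ($h{\left(s \right)} = \left(-9 - s^{2} - 2 s\right) \left(-3 - 5\right) = \left(-9 - s^{2} - 2 s\right) \left(-8\right) = 72 + 8 s^{2} + 16 s$)
$\left(-33229 - 30240\right) + h{\left(31 \right)} = \left(-33229 - 30240\right) + \left(72 + 8 \cdot 31^{2} + 16 \cdot 31\right) = -63469 + \left(72 + 8 \cdot 961 + 496\right) = -63469 + \left(72 + 7688 + 496\right) = -63469 + 8256 = -55213$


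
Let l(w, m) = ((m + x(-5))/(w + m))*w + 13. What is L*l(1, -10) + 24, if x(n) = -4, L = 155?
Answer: 20521/9 ≈ 2280.1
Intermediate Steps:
l(w, m) = 13 + w*(-4 + m)/(m + w) (l(w, m) = ((m - 4)/(w + m))*w + 13 = ((-4 + m)/(m + w))*w + 13 = w*(-4 + m)/(m + w) + 13 = 13 + w*(-4 + m)/(m + w))
L*l(1, -10) + 24 = 155*((9*1 + 13*(-10) - 10*1)/(-10 + 1)) + 24 = 155*((9 - 130 - 10)/(-9)) + 24 = 155*(-1/9*(-131)) + 24 = 155*(131/9) + 24 = 20305/9 + 24 = 20521/9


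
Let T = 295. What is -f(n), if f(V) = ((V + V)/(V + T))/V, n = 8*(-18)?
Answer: -2/151 ≈ -0.013245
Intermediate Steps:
n = -144
f(V) = 2/(295 + V) (f(V) = ((V + V)/(V + 295))/V = ((2*V)/(295 + V))/V = (2*V/(295 + V))/V = 2/(295 + V))
-f(n) = -2/(295 - 144) = -2/151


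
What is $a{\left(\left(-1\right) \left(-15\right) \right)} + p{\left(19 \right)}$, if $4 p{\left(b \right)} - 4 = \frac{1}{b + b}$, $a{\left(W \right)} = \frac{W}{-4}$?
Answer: $- \frac{417}{152} \approx -2.7434$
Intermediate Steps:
$a{\left(W \right)} = - \frac{W}{4}$ ($a{\left(W \right)} = W \left(- \frac{1}{4}\right) = - \frac{W}{4}$)
$p{\left(b \right)} = 1 + \frac{1}{8 b}$ ($p{\left(b \right)} = 1 + \frac{1}{4 \left(b + b\right)} = 1 + \frac{1}{4 \cdot 2 b} = 1 + \frac{\frac{1}{2} \frac{1}{b}}{4} = 1 + \frac{1}{8 b}$)
$a{\left(\left(-1\right) \left(-15\right) \right)} + p{\left(19 \right)} = - \frac{\left(-1\right) \left(-15\right)}{4} + \frac{\frac{1}{8} + 19}{19} = \left(- \frac{1}{4}\right) 15 + \frac{1}{19} \cdot \frac{153}{8} = - \frac{15}{4} + \frac{153}{152} = - \frac{417}{152}$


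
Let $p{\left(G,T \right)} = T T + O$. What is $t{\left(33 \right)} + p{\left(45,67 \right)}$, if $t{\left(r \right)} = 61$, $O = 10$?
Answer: $4560$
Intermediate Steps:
$p{\left(G,T \right)} = 10 + T^{2}$ ($p{\left(G,T \right)} = T T + 10 = T^{2} + 10 = 10 + T^{2}$)
$t{\left(33 \right)} + p{\left(45,67 \right)} = 61 + \left(10 + 67^{2}\right) = 61 + \left(10 + 4489\right) = 61 + 4499 = 4560$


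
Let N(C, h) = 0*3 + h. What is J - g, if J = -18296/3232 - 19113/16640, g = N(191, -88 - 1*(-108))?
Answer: -45057133/1680640 ≈ -26.810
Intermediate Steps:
N(C, h) = h (N(C, h) = 0 + h = h)
g = 20 (g = -88 - 1*(-108) = -88 + 108 = 20)
J = -11444333/1680640 (J = -18296*1/3232 - 19113*1/16640 = -2287/404 - 19113/16640 = -11444333/1680640 ≈ -6.8095)
J - g = -11444333/1680640 - 1*20 = -11444333/1680640 - 20 = -45057133/1680640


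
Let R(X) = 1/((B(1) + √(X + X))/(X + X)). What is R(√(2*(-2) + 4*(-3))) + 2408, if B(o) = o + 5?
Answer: 4*(2408 + 603*I)/(3 + √2*√I) ≈ 2408.2 + 0.94118*I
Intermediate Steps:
B(o) = 5 + o
R(X) = 2*X/(6 + √2*√X) (R(X) = 1/(((5 + 1) + √(X + X))/(X + X)) = 1/((6 + √(2*X))/((2*X))) = 1/((6 + √2*√X)*(1/(2*X))) = 1/((6 + √2*√X)/(2*X)) = 2*X/(6 + √2*√X))
R(√(2*(-2) + 4*(-3))) + 2408 = 2*√(2*(-2) + 4*(-3))/(6 + √2*√(√(2*(-2) + 4*(-3)))) + 2408 = 2*√(-4 - 12)/(6 + √2*√(√(-4 - 12))) + 2408 = 2*√(-16)/(6 + √2*√(√(-16))) + 2408 = 2*(4*I)/(6 + √2*√(4*I)) + 2408 = 2*(4*I)/(6 + √2*(2*√I)) + 2408 = 2*(4*I)/(6 + 2*√2*√I) + 2408 = 8*I/(6 + 2*√2*√I) + 2408 = 2408 + 8*I/(6 + 2*√2*√I)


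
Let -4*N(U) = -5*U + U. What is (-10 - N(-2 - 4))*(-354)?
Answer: 1416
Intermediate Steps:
N(U) = U (N(U) = -(-5*U + U)/4 = -(-1)*U = U)
(-10 - N(-2 - 4))*(-354) = (-10 - (-2 - 4))*(-354) = (-10 - 1*(-6))*(-354) = (-10 + 6)*(-354) = -4*(-354) = 1416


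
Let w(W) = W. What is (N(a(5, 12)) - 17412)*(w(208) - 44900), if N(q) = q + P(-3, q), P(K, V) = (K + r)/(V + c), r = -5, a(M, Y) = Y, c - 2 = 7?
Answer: 16330814336/21 ≈ 7.7766e+8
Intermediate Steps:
c = 9 (c = 2 + 7 = 9)
P(K, V) = (-5 + K)/(9 + V) (P(K, V) = (K - 5)/(V + 9) = (-5 + K)/(9 + V))
N(q) = q - 8/(9 + q) (N(q) = q + (-5 - 3)/(9 + q) = q - 8/(9 + q))
(N(a(5, 12)) - 17412)*(w(208) - 44900) = ((-8 + 12*(9 + 12))/(9 + 12) - 17412)*(208 - 44900) = ((-8 + 12*21)/21 - 17412)*(-44692) = ((-8 + 252)/21 - 17412)*(-44692) = ((1/21)*244 - 17412)*(-44692) = (244/21 - 17412)*(-44692) = -365408/21*(-44692) = 16330814336/21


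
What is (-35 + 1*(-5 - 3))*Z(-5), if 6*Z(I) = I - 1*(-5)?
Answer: 0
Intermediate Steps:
Z(I) = ⅚ + I/6 (Z(I) = (I - 1*(-5))/6 = (I + 5)/6 = (5 + I)/6 = ⅚ + I/6)
(-35 + 1*(-5 - 3))*Z(-5) = (-35 + 1*(-5 - 3))*(⅚ + (⅙)*(-5)) = (-35 + 1*(-8))*(⅚ - ⅚) = (-35 - 8)*0 = -43*0 = 0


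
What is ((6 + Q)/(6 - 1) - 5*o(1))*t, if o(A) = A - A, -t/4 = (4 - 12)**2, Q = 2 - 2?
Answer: -1536/5 ≈ -307.20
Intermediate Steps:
Q = 0
t = -256 (t = -4*(4 - 12)**2 = -4*(-8)**2 = -4*64 = -256)
o(A) = 0
((6 + Q)/(6 - 1) - 5*o(1))*t = ((6 + 0)/(6 - 1) - 5*0)*(-256) = (6/5 + 0)*(-256) = (6/5)*(-256) = -1536/5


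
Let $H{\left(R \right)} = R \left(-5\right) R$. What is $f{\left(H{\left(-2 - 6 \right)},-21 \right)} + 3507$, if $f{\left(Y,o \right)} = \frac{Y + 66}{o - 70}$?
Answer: $\frac{319391}{91} \approx 3509.8$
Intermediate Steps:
$H{\left(R \right)} = - 5 R^{2}$ ($H{\left(R \right)} = - 5 R R = - 5 R^{2}$)
$f{\left(Y,o \right)} = \frac{66 + Y}{-70 + o}$
$f{\left(H{\left(-2 - 6 \right)},-21 \right)} + 3507 = \frac{66 - 5 \left(-2 - 6\right)^{2}}{-70 - 21} + 3507 = \frac{66 - 5 \left(-2 - 6\right)^{2}}{-91} + 3507 = - \frac{66 - 5 \left(-8\right)^{2}}{91} + 3507 = - \frac{66 - 320}{91} + 3507 = \left(- \frac{1}{91}\right) \left(-254\right) + 3507 = \frac{254}{91} + 3507 = \frac{319391}{91}$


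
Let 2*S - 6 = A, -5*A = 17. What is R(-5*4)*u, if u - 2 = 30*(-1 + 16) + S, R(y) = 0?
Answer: 0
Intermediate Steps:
A = -17/5 (A = -⅕*17 = -17/5 ≈ -3.4000)
S = 13/10 (S = 3 + (½)*(-17/5) = 3 - 17/10 = 13/10 ≈ 1.3000)
u = 4533/10 (u = 2 + (30*(-1 + 16) + 13/10) = 2 + (30*15 + 13/10) = 2 + (450 + 13/10) = 2 + 4513/10 = 4533/10 ≈ 453.30)
R(-5*4)*u = 0*(4533/10) = 0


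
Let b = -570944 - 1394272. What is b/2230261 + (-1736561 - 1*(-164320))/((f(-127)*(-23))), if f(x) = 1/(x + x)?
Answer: -80968456596802/4663273 ≈ -1.7363e+7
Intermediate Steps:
b = -1965216
f(x) = 1/(2*x)
b/2230261 + (-1736561 - 1*(-164320))/((f(-127)*(-23))) = -1965216/2230261 + (-1736561 - 1*(-164320))/((((½)/(-127))*(-23))) = -1965216*1/2230261 + (-1736561 + 164320)/((((½)*(-1/127))*(-23))) = -178656/202751 - 1572241/((-1/254*(-23))) = -178656/202751 - 1572241/23/254 = -178656/202751 - 1572241*254/23 = -178656/202751 - 399349214/23 = -80968456596802/4663273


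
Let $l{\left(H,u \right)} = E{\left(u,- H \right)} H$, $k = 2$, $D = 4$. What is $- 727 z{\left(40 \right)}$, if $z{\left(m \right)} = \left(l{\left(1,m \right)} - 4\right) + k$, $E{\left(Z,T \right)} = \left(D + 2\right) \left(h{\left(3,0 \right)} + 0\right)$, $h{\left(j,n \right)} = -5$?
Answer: $23264$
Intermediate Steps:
$E{\left(Z,T \right)} = -30$ ($E{\left(Z,T \right)} = \left(4 + 2\right) \left(-5 + 0\right) = 6 \left(-5\right) = -30$)
$l{\left(H,u \right)} = - 30 H$
$z{\left(m \right)} = -32$ ($z{\left(m \right)} = \left(\left(-30\right) 1 - 4\right) + 2 = \left(-30 - 4\right) + 2 = -34 + 2 = -32$)
$- 727 z{\left(40 \right)} = \left(-727\right) \left(-32\right) = 23264$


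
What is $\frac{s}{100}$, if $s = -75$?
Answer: $- \frac{3}{4} \approx -0.75$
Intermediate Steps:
$\frac{s}{100} = \frac{1}{100} \left(-75\right) = - \frac{3}{4}$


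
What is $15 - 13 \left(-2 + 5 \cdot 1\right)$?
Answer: $-24$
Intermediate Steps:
$15 - 13 \left(-2 + 5 \cdot 1\right) = 15 - 13 \left(-2 + 5\right) = 15 - 39 = -24$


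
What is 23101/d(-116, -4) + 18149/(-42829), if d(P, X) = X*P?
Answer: 980971593/19872656 ≈ 49.363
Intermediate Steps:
d(P, X) = P*X
23101/d(-116, -4) + 18149/(-42829) = 23101/((-116*(-4))) + 18149/(-42829) = 23101/464 + 18149*(-1/42829) = 23101*(1/464) - 18149/42829 = 23101/464 - 18149/42829 = 980971593/19872656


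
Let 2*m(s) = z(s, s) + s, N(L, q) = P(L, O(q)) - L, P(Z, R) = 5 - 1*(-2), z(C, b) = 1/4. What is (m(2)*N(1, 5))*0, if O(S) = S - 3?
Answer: 0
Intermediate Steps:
O(S) = -3 + S
z(C, b) = ¼
P(Z, R) = 7 (P(Z, R) = 5 + 2 = 7)
N(L, q) = 7 - L
m(s) = ⅛ + s/2 (m(s) = (¼ + s)/2 = ⅛ + s/2)
(m(2)*N(1, 5))*0 = ((⅛ + (½)*2)*(7 - 1*1))*0 = ((⅛ + 1)*(7 - 1))*0 = ((9/8)*6)*0 = (27/4)*0 = 0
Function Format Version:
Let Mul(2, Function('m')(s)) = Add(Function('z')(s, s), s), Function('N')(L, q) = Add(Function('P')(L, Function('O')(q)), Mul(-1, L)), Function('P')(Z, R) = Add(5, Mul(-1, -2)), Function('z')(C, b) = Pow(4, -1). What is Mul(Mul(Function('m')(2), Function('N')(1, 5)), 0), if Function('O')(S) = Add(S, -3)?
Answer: 0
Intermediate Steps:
Function('O')(S) = Add(-3, S)
Function('z')(C, b) = Rational(1, 4)
Function('P')(Z, R) = 7 (Function('P')(Z, R) = Add(5, 2) = 7)
Function('N')(L, q) = Add(7, Mul(-1, L))
Function('m')(s) = Add(Rational(1, 8), Mul(Rational(1, 2), s)) (Function('m')(s) = Mul(Rational(1, 2), Add(Rational(1, 4), s)) = Add(Rational(1, 8), Mul(Rational(1, 2), s)))
Mul(Mul(Function('m')(2), Function('N')(1, 5)), 0) = Mul(Mul(Add(Rational(1, 8), Mul(Rational(1, 2), 2)), Add(7, Mul(-1, 1))), 0) = Mul(Mul(Add(Rational(1, 8), 1), Add(7, -1)), 0) = Mul(Mul(Rational(9, 8), 6), 0) = Mul(Rational(27, 4), 0) = 0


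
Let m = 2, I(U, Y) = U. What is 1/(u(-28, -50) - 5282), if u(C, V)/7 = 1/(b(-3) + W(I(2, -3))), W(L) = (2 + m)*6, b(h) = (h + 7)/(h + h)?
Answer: -10/52817 ≈ -0.00018933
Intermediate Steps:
b(h) = (7 + h)/(2*h) (b(h) = (7 + h)/((2*h)) = (7 + h)*(1/(2*h)) = (7 + h)/(2*h))
W(L) = 24 (W(L) = (2 + 2)*6 = 4*6 = 24)
u(C, V) = 3/10 (u(C, V) = 7/((½)*(7 - 3)/(-3) + 24) = 7/((½)*(-⅓)*4 + 24) = 7/(-⅔ + 24) = 7/(70/3) = 7*(3/70) = 3/10)
1/(u(-28, -50) - 5282) = 1/(3/10 - 5282) = 1/(-52817/10) = -10/52817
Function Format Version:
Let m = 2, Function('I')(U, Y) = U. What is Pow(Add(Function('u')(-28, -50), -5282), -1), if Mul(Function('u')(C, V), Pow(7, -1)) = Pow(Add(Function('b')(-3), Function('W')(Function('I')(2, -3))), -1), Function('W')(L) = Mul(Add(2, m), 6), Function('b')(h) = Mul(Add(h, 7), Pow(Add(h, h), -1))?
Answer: Rational(-10, 52817) ≈ -0.00018933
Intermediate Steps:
Function('b')(h) = Mul(Rational(1, 2), Pow(h, -1), Add(7, h)) (Function('b')(h) = Mul(Add(7, h), Pow(Mul(2, h), -1)) = Mul(Add(7, h), Mul(Rational(1, 2), Pow(h, -1))) = Mul(Rational(1, 2), Pow(h, -1), Add(7, h)))
Function('W')(L) = 24 (Function('W')(L) = Mul(Add(2, 2), 6) = Mul(4, 6) = 24)
Function('u')(C, V) = Rational(3, 10) (Function('u')(C, V) = Mul(7, Pow(Add(Mul(Rational(1, 2), Pow(-3, -1), Add(7, -3)), 24), -1)) = Mul(7, Pow(Add(Mul(Rational(1, 2), Rational(-1, 3), 4), 24), -1)) = Mul(7, Pow(Add(Rational(-2, 3), 24), -1)) = Mul(7, Pow(Rational(70, 3), -1)) = Mul(7, Rational(3, 70)) = Rational(3, 10))
Pow(Add(Function('u')(-28, -50), -5282), -1) = Pow(Add(Rational(3, 10), -5282), -1) = Pow(Rational(-52817, 10), -1) = Rational(-10, 52817)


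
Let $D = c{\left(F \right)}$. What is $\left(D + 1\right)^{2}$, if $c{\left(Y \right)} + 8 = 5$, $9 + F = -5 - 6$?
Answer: $4$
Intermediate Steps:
$F = -20$ ($F = -9 - 11 = -20$)
$c{\left(Y \right)} = -3$ ($c{\left(Y \right)} = -8 + 5 = -3$)
$D = -3$
$\left(D + 1\right)^{2} = \left(-3 + 1\right)^{2} = \left(-2\right)^{2} = 4$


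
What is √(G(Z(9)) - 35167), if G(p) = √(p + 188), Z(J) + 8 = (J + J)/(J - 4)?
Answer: √(-879175 + 15*√510)/5 ≈ 187.49*I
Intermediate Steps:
Z(J) = -8 + 2*J/(-4 + J) (Z(J) = -8 + (J + J)/(J - 4) = -8 + (2*J)/(-4 + J) = -8 + 2*J/(-4 + J))
G(p) = √(188 + p)
√(G(Z(9)) - 35167) = √(√(188 + 2*(16 - 3*9)/(-4 + 9)) - 35167) = √(√(188 + 2*(16 - 27)/5) - 35167) = √(√(188 + 2*(⅕)*(-11)) - 35167) = √(√(188 - 22/5) - 35167) = √(√(918/5) - 35167) = √(3*√510/5 - 35167) = √(-35167 + 3*√510/5)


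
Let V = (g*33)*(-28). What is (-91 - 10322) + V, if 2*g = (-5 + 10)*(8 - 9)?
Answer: -8103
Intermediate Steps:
g = -5/2 (g = ((-5 + 10)*(8 - 9))/2 = (5*(-1))/2 = (½)*(-5) = -5/2 ≈ -2.5000)
V = 2310 (V = -5/2*33*(-28) = -165/2*(-28) = 2310)
(-91 - 10322) + V = (-91 - 10322) + 2310 = -10413 + 2310 = -8103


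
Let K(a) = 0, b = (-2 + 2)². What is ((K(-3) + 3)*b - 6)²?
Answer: 36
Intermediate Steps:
b = 0 (b = 0² = 0)
((K(-3) + 3)*b - 6)² = ((0 + 3)*0 - 6)² = (3*0 - 6)² = (0 - 6)² = (-6)² = 36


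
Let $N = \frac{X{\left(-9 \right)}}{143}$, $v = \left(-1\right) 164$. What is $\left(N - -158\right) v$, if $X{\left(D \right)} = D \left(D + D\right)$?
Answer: $- \frac{3731984}{143} \approx -26098.0$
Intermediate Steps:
$v = -164$
$X{\left(D \right)} = 2 D^{2}$ ($X{\left(D \right)} = D 2 D = 2 D^{2}$)
$N = \frac{162}{143}$ ($N = \frac{2 \left(-9\right)^{2}}{143} = 2 \cdot 81 \cdot \frac{1}{143} = 162 \cdot \frac{1}{143} = \frac{162}{143} \approx 1.1329$)
$\left(N - -158\right) v = \left(\frac{162}{143} - -158\right) \left(-164\right) = \left(\frac{162}{143} + 158\right) \left(-164\right) = \frac{22756}{143} \left(-164\right) = - \frac{3731984}{143}$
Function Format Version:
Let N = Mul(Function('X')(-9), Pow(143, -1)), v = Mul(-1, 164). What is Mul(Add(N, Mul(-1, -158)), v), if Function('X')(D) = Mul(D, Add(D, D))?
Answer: Rational(-3731984, 143) ≈ -26098.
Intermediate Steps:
v = -164
Function('X')(D) = Mul(2, Pow(D, 2)) (Function('X')(D) = Mul(D, Mul(2, D)) = Mul(2, Pow(D, 2)))
N = Rational(162, 143) (N = Mul(Mul(2, Pow(-9, 2)), Pow(143, -1)) = Mul(Mul(2, 81), Rational(1, 143)) = Mul(162, Rational(1, 143)) = Rational(162, 143) ≈ 1.1329)
Mul(Add(N, Mul(-1, -158)), v) = Mul(Add(Rational(162, 143), Mul(-1, -158)), -164) = Mul(Add(Rational(162, 143), 158), -164) = Mul(Rational(22756, 143), -164) = Rational(-3731984, 143)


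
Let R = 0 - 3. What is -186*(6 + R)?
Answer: -558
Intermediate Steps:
R = -3
-186*(6 + R) = -186*(6 - 3) = -186*3 = -31*18 = -558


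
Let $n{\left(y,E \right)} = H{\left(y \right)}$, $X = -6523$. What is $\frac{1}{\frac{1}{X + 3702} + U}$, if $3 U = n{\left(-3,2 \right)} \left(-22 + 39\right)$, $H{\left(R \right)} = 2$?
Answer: $\frac{8463}{95911} \approx 0.088238$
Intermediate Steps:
$n{\left(y,E \right)} = 2$
$U = \frac{34}{3}$ ($U = \frac{2 \left(-22 + 39\right)}{3} = \frac{2 \cdot 17}{3} = \frac{1}{3} \cdot 34 = \frac{34}{3} \approx 11.333$)
$\frac{1}{\frac{1}{X + 3702} + U} = \frac{1}{\frac{1}{-6523 + 3702} + \frac{34}{3}} = \frac{1}{\frac{1}{-2821} + \frac{34}{3}} = \frac{1}{- \frac{1}{2821} + \frac{34}{3}} = \frac{1}{\frac{95911}{8463}} = \frac{8463}{95911}$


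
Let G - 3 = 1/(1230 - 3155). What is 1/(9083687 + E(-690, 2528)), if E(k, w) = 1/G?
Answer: 5774/52449210663 ≈ 1.1009e-7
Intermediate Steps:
G = 5774/1925 (G = 3 + 1/(1230 - 3155) = 3 + 1/(-1925) = 3 - 1/1925 = 5774/1925 ≈ 2.9995)
E(k, w) = 1925/5774 (E(k, w) = 1/(5774/1925) = 1925/5774)
1/(9083687 + E(-690, 2528)) = 1/(9083687 + 1925/5774) = 1/(52449210663/5774) = 5774/52449210663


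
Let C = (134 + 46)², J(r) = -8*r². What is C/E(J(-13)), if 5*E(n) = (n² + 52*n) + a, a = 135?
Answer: 32400/351547 ≈ 0.092164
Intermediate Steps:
C = 32400 (C = 180² = 32400)
E(n) = 27 + n²/5 + 52*n/5 (E(n) = ((n² + 52*n) + 135)/5 = (135 + n² + 52*n)/5 = 27 + n²/5 + 52*n/5)
C/E(J(-13)) = 32400/(27 + (-8*(-13)²)²/5 + 52*(-8*(-13)²)/5) = 32400/(27 + (-8*169)²/5 + 52*(-8*169)/5) = 32400/(27 + (⅕)*(-1352)² + (52/5)*(-1352)) = 32400/(27 + (⅕)*1827904 - 70304/5) = 32400/(27 + 1827904/5 - 70304/5) = 32400/351547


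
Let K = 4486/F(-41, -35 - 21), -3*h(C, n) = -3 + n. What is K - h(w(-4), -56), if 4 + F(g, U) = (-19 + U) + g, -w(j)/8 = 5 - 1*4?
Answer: -1141/20 ≈ -57.050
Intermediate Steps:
w(j) = -8 (w(j) = -8*(5 - 1*4) = -8*(5 - 4) = -8*1 = -8)
F(g, U) = -23 + U + g (F(g, U) = -4 + ((-19 + U) + g) = -4 + (-19 + U + g) = -23 + U + g)
h(C, n) = 1 - n/3 (h(C, n) = -(-3 + n)/3 = 1 - n/3)
K = -2243/60 (K = 4486/(-23 + (-35 - 21) - 41) = 4486/(-23 - 56 - 41) = 4486/(-120) = 4486*(-1/120) = -2243/60 ≈ -37.383)
K - h(w(-4), -56) = -2243/60 - (1 - 1/3*(-56)) = -2243/60 - (1 + 56/3) = -2243/60 - 1*59/3 = -2243/60 - 59/3 = -1141/20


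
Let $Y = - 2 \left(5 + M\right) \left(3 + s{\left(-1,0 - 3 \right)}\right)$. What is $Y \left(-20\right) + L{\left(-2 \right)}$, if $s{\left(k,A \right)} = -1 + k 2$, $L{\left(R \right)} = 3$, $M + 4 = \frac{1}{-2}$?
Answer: $3$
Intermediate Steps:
$M = - \frac{9}{2}$ ($M = -4 + \frac{1}{-2} = -4 - \frac{1}{2} = - \frac{9}{2} \approx -4.5$)
$s{\left(k,A \right)} = -1 + 2 k$
$Y = 0$ ($Y = - 2 \left(5 - \frac{9}{2}\right) \left(3 + \left(-1 + 2 \left(-1\right)\right)\right) = - 2 \frac{3 - 3}{2} = - 2 \cdot \frac{1}{2} \cdot 0 = \left(-2\right) 0 = 0$)
$Y \left(-20\right) + L{\left(-2 \right)} = 0 \left(-20\right) + 3 = 0 + 3 = 3$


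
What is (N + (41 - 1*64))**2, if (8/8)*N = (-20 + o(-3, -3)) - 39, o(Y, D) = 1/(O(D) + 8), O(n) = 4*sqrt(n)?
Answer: (-106273*I + 429680*sqrt(3))/(16*(-I + 4*sqrt(3))) ≈ 6712.3 + 10.136*I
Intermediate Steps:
o(Y, D) = 1/(8 + 4*sqrt(D)) (o(Y, D) = 1/(4*sqrt(D) + 8) = 1/(8 + 4*sqrt(D)))
N = -59 + 1/(4*(2 + I*sqrt(3))) (N = (-20 + 1/(4*(2 + sqrt(-3)))) - 39 = (-20 + 1/(4*(2 + I*sqrt(3)))) - 39 = -59 + 1/(4*(2 + I*sqrt(3))) ≈ -58.929 - 0.061859*I)
(N + (41 - 1*64))**2 = ((-236*sqrt(3) + 471*I)/(4*(sqrt(3) - 2*I)) + (41 - 1*64))**2 = ((-236*sqrt(3) + 471*I)/(4*(sqrt(3) - 2*I)) + (41 - 64))**2 = ((-236*sqrt(3) + 471*I)/(4*(sqrt(3) - 2*I)) - 23)**2 = (-23 + (-236*sqrt(3) + 471*I)/(4*(sqrt(3) - 2*I)))**2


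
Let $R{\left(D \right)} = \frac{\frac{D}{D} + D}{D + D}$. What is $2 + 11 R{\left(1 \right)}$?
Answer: $13$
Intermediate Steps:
$R{\left(D \right)} = \frac{1 + D}{2 D}$
$2 + 11 R{\left(1 \right)} = 2 + 11 \frac{1 + 1}{2 \cdot 1} = 2 + 11 \cdot \frac{1}{2} \cdot 1 \cdot 2 = 2 + 11 \cdot 1 = 2 + 11 = 13$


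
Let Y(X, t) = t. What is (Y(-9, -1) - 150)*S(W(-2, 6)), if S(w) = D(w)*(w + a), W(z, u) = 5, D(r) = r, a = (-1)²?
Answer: -4530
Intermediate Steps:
a = 1
S(w) = w*(1 + w) (S(w) = w*(w + 1) = w*(1 + w))
(Y(-9, -1) - 150)*S(W(-2, 6)) = (-1 - 150)*(5*(1 + 5)) = -755*6 = -151*30 = -4530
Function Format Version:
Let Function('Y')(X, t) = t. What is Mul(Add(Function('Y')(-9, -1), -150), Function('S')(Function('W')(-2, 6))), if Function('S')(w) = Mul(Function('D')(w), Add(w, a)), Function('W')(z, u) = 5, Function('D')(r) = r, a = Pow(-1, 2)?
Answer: -4530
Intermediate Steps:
a = 1
Function('S')(w) = Mul(w, Add(1, w)) (Function('S')(w) = Mul(w, Add(w, 1)) = Mul(w, Add(1, w)))
Mul(Add(Function('Y')(-9, -1), -150), Function('S')(Function('W')(-2, 6))) = Mul(Add(-1, -150), Mul(5, Add(1, 5))) = Mul(-151, Mul(5, 6)) = Mul(-151, 30) = -4530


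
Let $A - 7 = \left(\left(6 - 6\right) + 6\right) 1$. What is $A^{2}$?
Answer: $169$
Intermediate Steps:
$A = 13$ ($A = 7 + \left(\left(6 - 6\right) + 6\right) 1 = 7 + \left(0 + 6\right) 1 = 7 + 6 \cdot 1 = 7 + 6 = 13$)
$A^{2} = 13^{2} = 169$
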